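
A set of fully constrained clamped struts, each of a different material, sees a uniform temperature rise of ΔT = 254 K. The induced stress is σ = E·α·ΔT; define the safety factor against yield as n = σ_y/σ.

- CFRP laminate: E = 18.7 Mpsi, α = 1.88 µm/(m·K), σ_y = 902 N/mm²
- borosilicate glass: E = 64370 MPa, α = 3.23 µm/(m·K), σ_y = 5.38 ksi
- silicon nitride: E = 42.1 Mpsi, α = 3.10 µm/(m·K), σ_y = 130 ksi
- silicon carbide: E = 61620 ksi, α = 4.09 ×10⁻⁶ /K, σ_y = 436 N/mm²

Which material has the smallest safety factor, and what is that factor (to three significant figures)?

In consistent units (E in GPa, α in ×10⁻⁶/K, σ_y in MPa):
  CFRP laminate: E = 128.9, α = 1.88, σ_y = 902.0 → σ = 61.6 MPa, n = 14.7
  borosilicate glass: E = 64.37, α = 3.23, σ_y = 37.09 → σ = 52.8 MPa, n = 0.702
  silicon nitride: E = 290.3, α = 3.10, σ_y = 896.3 → σ = 229 MPa, n = 3.92
  silicon carbide: E = 424.9, α = 4.09, σ_y = 436.0 → σ = 441 MPa, n = 0.988
Borosilicate glass has the lowest safety factor, n = 0.702.

borosilicate glass, n = 0.702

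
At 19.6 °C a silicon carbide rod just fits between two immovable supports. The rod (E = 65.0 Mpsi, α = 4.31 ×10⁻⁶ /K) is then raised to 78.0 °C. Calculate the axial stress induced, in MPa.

E = 65.0 Mpsi = 448.2 GPa.
ΔT = 58.40 K. Constrained thermal stress σ = E·α·ΔT = 448.2×10³ MPa × 4.31×10⁻⁶ × 58.40 = 113 MPa (compressive).

113 MPa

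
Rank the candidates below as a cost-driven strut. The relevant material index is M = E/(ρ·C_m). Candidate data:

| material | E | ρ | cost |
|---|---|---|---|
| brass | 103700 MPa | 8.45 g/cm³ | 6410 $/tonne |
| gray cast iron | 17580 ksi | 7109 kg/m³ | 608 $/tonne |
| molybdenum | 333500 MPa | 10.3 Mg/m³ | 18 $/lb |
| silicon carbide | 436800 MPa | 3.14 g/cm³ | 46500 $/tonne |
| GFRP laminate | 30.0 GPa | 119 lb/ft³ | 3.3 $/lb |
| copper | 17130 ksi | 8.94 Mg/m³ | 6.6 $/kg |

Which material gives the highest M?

In SI units:
  brass: E = 103.7 GPa, ρ = 8450 kg/m³, cost = 6.410 $/kg
  gray cast iron: E = 121.2 GPa, ρ = 7109 kg/m³, cost = 0.6080 $/kg
  molybdenum: E = 333.5 GPa, ρ = 10300 kg/m³, cost = 39.68 $/kg
  silicon carbide: E = 436.8 GPa, ρ = 3140 kg/m³, cost = 46.50 $/kg
  GFRP laminate: E = 30.00 GPa, ρ = 1906 kg/m³, cost = 7.275 $/kg
  copper: E = 118.1 GPa, ρ = 8940 kg/m³, cost = 6.600 $/kg
  gray cast iron: M = 28.0 MN·m per $
  silicon carbide: M = 2.99 MN·m per $
  GFRP laminate: M = 2.16 MN·m per $
  copper: M = 2.00 MN·m per $
  brass: M = 1.91 MN·m per $
  molybdenum: M = 0.816 MN·m per $
Highest index: gray cast iron.

gray cast iron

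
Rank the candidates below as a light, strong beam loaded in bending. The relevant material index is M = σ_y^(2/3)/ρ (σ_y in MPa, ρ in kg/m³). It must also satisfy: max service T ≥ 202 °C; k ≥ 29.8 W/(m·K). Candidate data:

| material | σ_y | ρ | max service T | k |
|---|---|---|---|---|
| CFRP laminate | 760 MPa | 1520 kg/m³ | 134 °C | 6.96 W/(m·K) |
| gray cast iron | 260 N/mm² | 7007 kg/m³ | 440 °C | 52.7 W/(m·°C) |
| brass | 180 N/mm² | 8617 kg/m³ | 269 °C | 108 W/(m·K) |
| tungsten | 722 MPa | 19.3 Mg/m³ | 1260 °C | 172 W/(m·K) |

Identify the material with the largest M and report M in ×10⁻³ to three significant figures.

gray cast iron, M = 5.81×10⁻³

Screen on constraints: max service T ≥ 202 °C; k ≥ 29.8 W/(m·K). Survivors: gray cast iron, brass, tungsten.
In SI units:
  gray cast iron: σ_y = 260.0 MPa, ρ = 7007 kg/m³
  brass: σ_y = 180.0 MPa, ρ = 8617 kg/m³
  tungsten: σ_y = 722.0 MPa, ρ = 19300 kg/m³
  gray cast iron: M = 5.81×10⁻³
  tungsten: M = 4.17×10⁻³
  brass: M = 3.70×10⁻³
Gray cast iron has the largest M.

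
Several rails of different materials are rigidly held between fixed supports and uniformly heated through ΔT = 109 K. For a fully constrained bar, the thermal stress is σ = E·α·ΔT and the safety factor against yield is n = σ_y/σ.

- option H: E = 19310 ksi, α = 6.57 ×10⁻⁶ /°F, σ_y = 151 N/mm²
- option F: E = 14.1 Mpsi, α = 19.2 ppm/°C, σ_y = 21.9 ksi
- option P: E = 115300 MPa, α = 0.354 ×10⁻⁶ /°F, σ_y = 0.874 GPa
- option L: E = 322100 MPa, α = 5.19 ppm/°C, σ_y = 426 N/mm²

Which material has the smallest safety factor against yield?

option F

Converting E to GPa, α to ×10⁻⁶/K, σ_y to MPa, then σ and n for each:
  option H: E = 133.1, α = 11.8, σ_y = 151.0 → σ = 172 MPa, n = 0.880
  option F: E = 97.22, α = 19.2, σ_y = 151.0 → σ = 203 MPa, n = 0.742
  option P: E = 115.3, α = 0.637, σ_y = 874.0 → σ = 8.01 MPa, n = 109
  option L: E = 322.1, α = 5.19, σ_y = 426.0 → σ = 182 MPa, n = 2.34
The minimum is option F at n = 0.742.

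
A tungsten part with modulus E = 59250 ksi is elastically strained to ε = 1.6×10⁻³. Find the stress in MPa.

E = 59250 ksi = 408.5 GPa.
σ = E·ε = 408500 MPa × 1.6×10⁻³ = 654 MPa.

654 MPa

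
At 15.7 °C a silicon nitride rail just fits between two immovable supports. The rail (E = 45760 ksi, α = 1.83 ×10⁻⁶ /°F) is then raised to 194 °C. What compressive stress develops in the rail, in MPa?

E = 45760 ksi = 315.5 GPa.
α = 1.83×10⁻⁶/°F × 9/5 = 3.29×10⁻⁶/K.
ΔT = 178.3 K. Constrained thermal stress σ = E·α·ΔT = 315.5×10³ MPa × 3.29×10⁻⁶ × 178.3 = 185 MPa (compressive).

185 MPa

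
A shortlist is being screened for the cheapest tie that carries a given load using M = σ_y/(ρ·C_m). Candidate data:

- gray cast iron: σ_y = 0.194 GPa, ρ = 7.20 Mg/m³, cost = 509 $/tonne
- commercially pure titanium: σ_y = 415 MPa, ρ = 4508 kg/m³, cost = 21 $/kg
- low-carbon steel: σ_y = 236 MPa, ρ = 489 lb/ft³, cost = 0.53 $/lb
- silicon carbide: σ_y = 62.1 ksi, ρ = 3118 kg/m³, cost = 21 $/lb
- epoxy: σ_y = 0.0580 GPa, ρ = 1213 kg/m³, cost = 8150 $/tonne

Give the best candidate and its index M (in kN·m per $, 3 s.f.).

gray cast iron, M = 52.9 kN·m per $

Convert each candidate to consistent units, then evaluate M:
  gray cast iron: σ_y = 194.0 MPa, ρ = 7200 kg/m³, cost = 0.5090 $/kg
  commercially pure titanium: σ_y = 415.0 MPa, ρ = 4508 kg/m³, cost = 21.00 $/kg
  low-carbon steel: σ_y = 236.0 MPa, ρ = 7833 kg/m³, cost = 1.168 $/kg
  silicon carbide: σ_y = 428.2 MPa, ρ = 3118 kg/m³, cost = 46.30 $/kg
  epoxy: σ_y = 58.00 MPa, ρ = 1213 kg/m³, cost = 8.150 $/kg
  gray cast iron: M = 52.9 kN·m per $
  low-carbon steel: M = 25.8 kN·m per $
  epoxy: M = 5.87 kN·m per $
  commercially pure titanium: M = 4.38 kN·m per $
  silicon carbide: M = 2.97 kN·m per $
The maximum is for gray cast iron.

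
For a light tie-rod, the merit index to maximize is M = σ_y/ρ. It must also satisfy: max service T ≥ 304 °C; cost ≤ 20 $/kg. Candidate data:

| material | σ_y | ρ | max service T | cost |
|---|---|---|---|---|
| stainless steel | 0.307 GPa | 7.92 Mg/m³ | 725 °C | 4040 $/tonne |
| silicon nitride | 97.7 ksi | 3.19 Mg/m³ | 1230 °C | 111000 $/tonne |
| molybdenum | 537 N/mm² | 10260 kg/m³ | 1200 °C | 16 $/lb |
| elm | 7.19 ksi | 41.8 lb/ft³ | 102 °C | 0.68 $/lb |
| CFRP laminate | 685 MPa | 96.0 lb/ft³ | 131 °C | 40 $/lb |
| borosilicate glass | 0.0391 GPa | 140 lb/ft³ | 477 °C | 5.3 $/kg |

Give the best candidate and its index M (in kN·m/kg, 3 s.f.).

Screen on constraints: max service T ≥ 304 °C; cost ≤ 20 $/kg. Survivors: stainless steel, borosilicate glass.
In SI units:
  stainless steel: σ_y = 307.0 MPa, ρ = 7920 kg/m³
  borosilicate glass: σ_y = 39.10 MPa, ρ = 2243 kg/m³
  stainless steel: M = 38.8 kN·m/kg
  borosilicate glass: M = 17.4 kN·m/kg
Stainless steel has the largest M.

stainless steel, M = 38.8 kN·m/kg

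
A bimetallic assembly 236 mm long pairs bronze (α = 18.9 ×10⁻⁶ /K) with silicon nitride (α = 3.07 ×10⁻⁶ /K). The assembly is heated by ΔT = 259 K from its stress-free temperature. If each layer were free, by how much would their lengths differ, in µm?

Δα = |18.9 − 3.07|×10⁻⁶/K = 15.8×10⁻⁶/K.
ΔL_mismatch = Δα·L·ΔT = 15.8×10⁻⁶ × 236.0 mm × 259.0 K = 968 µm.

968 µm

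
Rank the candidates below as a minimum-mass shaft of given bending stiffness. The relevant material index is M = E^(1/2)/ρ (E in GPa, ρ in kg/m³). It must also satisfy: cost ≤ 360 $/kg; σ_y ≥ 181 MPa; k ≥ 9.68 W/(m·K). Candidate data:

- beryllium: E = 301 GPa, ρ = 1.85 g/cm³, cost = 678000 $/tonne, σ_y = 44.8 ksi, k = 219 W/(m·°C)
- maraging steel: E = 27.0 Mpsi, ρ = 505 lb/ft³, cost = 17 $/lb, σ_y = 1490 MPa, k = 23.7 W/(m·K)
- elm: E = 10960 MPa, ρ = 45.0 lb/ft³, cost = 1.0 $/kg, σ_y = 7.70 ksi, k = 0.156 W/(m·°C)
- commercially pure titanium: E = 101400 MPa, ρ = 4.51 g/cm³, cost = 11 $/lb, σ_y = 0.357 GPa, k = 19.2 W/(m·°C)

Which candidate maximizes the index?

Screen on constraints: cost ≤ 360 $/kg; σ_y ≥ 181 MPa; k ≥ 9.68 W/(m·K). Survivors: maraging steel, commercially pure titanium.
After converting to SI:
  maraging steel: E = 186.2 GPa, ρ = 8089 kg/m³
  commercially pure titanium: E = 101.4 GPa, ρ = 4510 kg/m³
  commercially pure titanium: M = 2.23×10⁻³
  maraging steel: M = 1.69×10⁻³
Commercially pure titanium ranks first.

commercially pure titanium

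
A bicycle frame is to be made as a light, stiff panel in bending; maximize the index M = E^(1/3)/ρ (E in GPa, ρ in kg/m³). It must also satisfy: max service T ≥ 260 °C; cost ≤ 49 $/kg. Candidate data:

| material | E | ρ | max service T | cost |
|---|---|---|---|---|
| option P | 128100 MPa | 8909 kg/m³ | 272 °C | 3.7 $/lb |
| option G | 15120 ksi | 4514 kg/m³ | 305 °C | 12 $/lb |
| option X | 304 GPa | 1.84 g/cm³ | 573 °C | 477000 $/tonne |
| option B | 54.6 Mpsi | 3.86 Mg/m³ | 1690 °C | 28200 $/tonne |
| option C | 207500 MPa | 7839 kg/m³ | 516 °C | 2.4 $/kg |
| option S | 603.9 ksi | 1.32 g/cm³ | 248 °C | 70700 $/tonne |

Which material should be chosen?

option B

Screen on constraints: max service T ≥ 260 °C; cost ≤ 49 $/kg. Survivors: option P, option G, option B, option C.
Putting every candidate on a common basis:
  option P: E = 128.1 GPa, ρ = 8909 kg/m³
  option G: E = 104.2 GPa, ρ = 4514 kg/m³
  option B: E = 376.5 GPa, ρ = 3860 kg/m³
  option C: E = 207.5 GPa, ρ = 7839 kg/m³
  option B: M = 1.87×10⁻³
  option G: M = 1.04×10⁻³
  option C: M = 0.755×10⁻³
  option P: M = 0.566×10⁻³
The maximum is for option B.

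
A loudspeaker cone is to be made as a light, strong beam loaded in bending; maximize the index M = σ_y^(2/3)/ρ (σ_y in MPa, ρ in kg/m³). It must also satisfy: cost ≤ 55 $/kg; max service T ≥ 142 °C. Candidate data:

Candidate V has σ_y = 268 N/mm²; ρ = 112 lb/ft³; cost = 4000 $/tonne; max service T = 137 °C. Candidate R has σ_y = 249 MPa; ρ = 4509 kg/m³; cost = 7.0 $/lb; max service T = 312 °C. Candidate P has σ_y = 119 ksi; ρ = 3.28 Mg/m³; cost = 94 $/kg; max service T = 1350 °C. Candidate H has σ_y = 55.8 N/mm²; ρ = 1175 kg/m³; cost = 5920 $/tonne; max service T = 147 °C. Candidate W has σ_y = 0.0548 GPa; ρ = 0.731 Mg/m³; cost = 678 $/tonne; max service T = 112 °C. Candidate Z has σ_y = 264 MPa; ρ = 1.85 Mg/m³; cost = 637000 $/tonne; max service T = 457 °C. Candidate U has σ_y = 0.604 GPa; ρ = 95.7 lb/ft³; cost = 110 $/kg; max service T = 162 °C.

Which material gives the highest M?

candidate H

Screen on constraints: cost ≤ 55 $/kg; max service T ≥ 142 °C. Survivors: candidate R, candidate H.
Convert each candidate to consistent units, then evaluate M:
  candidate R: σ_y = 249.0 MPa, ρ = 4509 kg/m³
  candidate H: σ_y = 55.80 MPa, ρ = 1175 kg/m³
  candidate H: M = 12.4×10⁻³
  candidate R: M = 8.78×10⁻³
Candidate H ranks first.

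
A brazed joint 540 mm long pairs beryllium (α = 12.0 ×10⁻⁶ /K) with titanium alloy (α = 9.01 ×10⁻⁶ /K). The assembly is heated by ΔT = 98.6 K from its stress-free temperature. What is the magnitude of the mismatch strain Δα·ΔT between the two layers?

Δα = |12.0 − 9.01|×10⁻⁶/K = 2.99×10⁻⁶/K.
Mismatch strain = Δα·ΔT = 2.99×10⁻⁶ × 98.6 = 2.95×10⁻⁴.

2.95×10⁻⁴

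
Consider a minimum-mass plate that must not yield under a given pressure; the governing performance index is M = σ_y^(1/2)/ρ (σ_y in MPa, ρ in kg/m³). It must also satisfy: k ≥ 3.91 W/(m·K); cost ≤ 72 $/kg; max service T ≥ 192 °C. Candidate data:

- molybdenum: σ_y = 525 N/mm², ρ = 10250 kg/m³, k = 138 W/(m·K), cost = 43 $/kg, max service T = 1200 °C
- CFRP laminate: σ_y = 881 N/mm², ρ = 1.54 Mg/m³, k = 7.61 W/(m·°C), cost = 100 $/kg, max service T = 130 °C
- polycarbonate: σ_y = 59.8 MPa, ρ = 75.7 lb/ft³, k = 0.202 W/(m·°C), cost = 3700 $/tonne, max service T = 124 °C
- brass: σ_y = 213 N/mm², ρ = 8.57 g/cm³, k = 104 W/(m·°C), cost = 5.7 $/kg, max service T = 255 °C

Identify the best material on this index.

molybdenum

Screen on constraints: k ≥ 3.91 W/(m·K); cost ≤ 72 $/kg; max service T ≥ 192 °C. Survivors: molybdenum, brass.
Convert each candidate to consistent units, then evaluate M:
  molybdenum: σ_y = 525.0 MPa, ρ = 10250 kg/m³
  brass: σ_y = 213.0 MPa, ρ = 8570 kg/m³
  molybdenum: M = 2.24×10⁻³
  brass: M = 1.70×10⁻³
Molybdenum has the largest M.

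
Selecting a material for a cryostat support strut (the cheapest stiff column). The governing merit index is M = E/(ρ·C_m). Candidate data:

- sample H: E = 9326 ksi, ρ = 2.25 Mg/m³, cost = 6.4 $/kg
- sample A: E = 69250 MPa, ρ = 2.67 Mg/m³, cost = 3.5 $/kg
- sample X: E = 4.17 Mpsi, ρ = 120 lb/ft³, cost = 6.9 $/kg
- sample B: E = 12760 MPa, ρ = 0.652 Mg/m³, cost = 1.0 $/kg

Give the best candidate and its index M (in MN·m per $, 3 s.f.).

sample B, M = 19.6 MN·m per $

Normalizing units and computing the index:
  sample H: E = 64.30 GPa, ρ = 2250 kg/m³, cost = 6.400 $/kg
  sample A: E = 69.25 GPa, ρ = 2670 kg/m³, cost = 3.500 $/kg
  sample X: E = 28.75 GPa, ρ = 1922 kg/m³, cost = 6.900 $/kg
  sample B: E = 12.76 GPa, ρ = 652.0 kg/m³, cost = 1.000 $/kg
  sample B: M = 19.6 MN·m per $
  sample A: M = 7.41 MN·m per $
  sample H: M = 4.47 MN·m per $
  sample X: M = 2.17 MN·m per $
Sample B has the largest M.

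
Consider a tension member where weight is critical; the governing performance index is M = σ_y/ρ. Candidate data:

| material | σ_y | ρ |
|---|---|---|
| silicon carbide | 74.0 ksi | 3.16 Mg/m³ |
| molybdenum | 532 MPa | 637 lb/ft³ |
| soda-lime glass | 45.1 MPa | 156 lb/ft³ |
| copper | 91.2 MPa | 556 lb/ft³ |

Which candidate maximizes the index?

After converting to SI:
  silicon carbide: σ_y = 510.2 MPa, ρ = 3160 kg/m³
  molybdenum: σ_y = 532.0 MPa, ρ = 10200 kg/m³
  soda-lime glass: σ_y = 45.10 MPa, ρ = 2499 kg/m³
  copper: σ_y = 91.20 MPa, ρ = 8906 kg/m³
  silicon carbide: M = 161 kN·m/kg
  molybdenum: M = 52.1 kN·m/kg
  soda-lime glass: M = 18.0 kN·m/kg
  copper: M = 10.2 kN·m/kg
The maximum is for silicon carbide.

silicon carbide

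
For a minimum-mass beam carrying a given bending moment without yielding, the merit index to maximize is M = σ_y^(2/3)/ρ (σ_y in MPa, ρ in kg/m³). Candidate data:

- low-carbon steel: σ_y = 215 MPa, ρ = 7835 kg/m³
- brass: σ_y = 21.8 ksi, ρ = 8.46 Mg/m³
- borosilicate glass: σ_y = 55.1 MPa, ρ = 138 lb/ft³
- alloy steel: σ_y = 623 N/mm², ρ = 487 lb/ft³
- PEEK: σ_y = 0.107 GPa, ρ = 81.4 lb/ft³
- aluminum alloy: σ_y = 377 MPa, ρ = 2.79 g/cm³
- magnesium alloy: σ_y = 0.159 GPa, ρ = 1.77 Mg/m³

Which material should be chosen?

Normalizing units and computing the index:
  low-carbon steel: σ_y = 215.0 MPa, ρ = 7835 kg/m³
  brass: σ_y = 150.3 MPa, ρ = 8460 kg/m³
  borosilicate glass: σ_y = 55.10 MPa, ρ = 2211 kg/m³
  alloy steel: σ_y = 623.0 MPa, ρ = 7801 kg/m³
  PEEK: σ_y = 107.0 MPa, ρ = 1304 kg/m³
  aluminum alloy: σ_y = 377.0 MPa, ρ = 2790 kg/m³
  magnesium alloy: σ_y = 159.0 MPa, ρ = 1770 kg/m³
  aluminum alloy: M = 18.7×10⁻³
  PEEK: M = 17.3×10⁻³
  magnesium alloy: M = 16.6×10⁻³
  alloy steel: M = 9.35×10⁻³
  borosilicate glass: M = 6.55×10⁻³
  low-carbon steel: M = 4.58×10⁻³
  brass: M = 3.34×10⁻³
The maximum is for aluminum alloy.

aluminum alloy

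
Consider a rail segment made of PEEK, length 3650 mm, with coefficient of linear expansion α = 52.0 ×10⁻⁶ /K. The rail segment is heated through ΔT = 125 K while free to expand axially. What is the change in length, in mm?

23.7 mm

ΔL = α·L₀·ΔT = 52.0×10⁻⁶ × 3650 mm × 125.0 K = 23.7 mm.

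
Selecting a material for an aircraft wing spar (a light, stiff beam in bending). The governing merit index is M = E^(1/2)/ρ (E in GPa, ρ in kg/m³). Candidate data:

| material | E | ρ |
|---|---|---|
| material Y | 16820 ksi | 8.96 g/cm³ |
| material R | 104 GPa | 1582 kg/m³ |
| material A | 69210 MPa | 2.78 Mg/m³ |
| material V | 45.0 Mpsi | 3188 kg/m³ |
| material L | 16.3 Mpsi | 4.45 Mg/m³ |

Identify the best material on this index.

material R

In SI units:
  material Y: E = 116.0 GPa, ρ = 8960 kg/m³
  material R: E = 104.0 GPa, ρ = 1582 kg/m³
  material A: E = 69.21 GPa, ρ = 2780 kg/m³
  material V: E = 310.3 GPa, ρ = 3188 kg/m³
  material L: E = 112.4 GPa, ρ = 4450 kg/m³
  material R: M = 6.45×10⁻³
  material V: M = 5.53×10⁻³
  material A: M = 2.99×10⁻³
  material L: M = 2.38×10⁻³
  material Y: M = 1.20×10⁻³
Material R has the largest M.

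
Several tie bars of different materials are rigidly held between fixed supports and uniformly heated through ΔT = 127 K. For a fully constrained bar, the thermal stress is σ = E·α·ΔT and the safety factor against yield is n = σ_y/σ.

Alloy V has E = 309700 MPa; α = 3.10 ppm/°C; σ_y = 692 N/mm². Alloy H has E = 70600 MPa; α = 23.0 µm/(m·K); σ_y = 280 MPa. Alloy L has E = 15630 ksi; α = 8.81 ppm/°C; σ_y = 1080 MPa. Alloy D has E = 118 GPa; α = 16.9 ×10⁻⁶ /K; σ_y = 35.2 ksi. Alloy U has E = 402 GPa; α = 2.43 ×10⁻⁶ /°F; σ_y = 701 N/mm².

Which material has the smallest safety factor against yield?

Converting E to GPa, α to ×10⁻⁶/K, σ_y to MPa, then σ and n for each:
  alloy V: E = 309.7, α = 3.10, σ_y = 692.0 → σ = 122 MPa, n = 5.68
  alloy H: E = 70.60, α = 23.0, σ_y = 280.0 → σ = 206 MPa, n = 1.36
  alloy L: E = 107.8, α = 8.81, σ_y = 1080 → σ = 121 MPa, n = 8.96
  alloy D: E = 118.0, α = 16.9, σ_y = 242.7 → σ = 253 MPa, n = 0.958
  alloy U: E = 402.0, α = 4.37, σ_y = 701.0 → σ = 223 MPa, n = 3.14
Alloy D has the lowest safety factor, n = 0.958.

alloy D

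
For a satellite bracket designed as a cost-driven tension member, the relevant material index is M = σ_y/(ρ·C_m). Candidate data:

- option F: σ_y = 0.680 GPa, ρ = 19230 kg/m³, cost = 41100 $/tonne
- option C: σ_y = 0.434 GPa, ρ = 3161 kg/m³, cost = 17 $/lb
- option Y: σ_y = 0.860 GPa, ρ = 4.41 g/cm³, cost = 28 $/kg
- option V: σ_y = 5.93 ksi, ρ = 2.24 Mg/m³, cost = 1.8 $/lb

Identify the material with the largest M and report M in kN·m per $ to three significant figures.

option Y, M = 6.96 kN·m per $

After converting to SI:
  option F: σ_y = 680.0 MPa, ρ = 19230 kg/m³, cost = 41.10 $/kg
  option C: σ_y = 434.0 MPa, ρ = 3161 kg/m³, cost = 37.48 $/kg
  option Y: σ_y = 860.0 MPa, ρ = 4410 kg/m³, cost = 28.00 $/kg
  option V: σ_y = 40.89 MPa, ρ = 2240 kg/m³, cost = 3.968 $/kg
  option Y: M = 6.96 kN·m per $
  option V: M = 4.60 kN·m per $
  option C: M = 3.66 kN·m per $
  option F: M = 0.860 kN·m per $
Highest index: option Y.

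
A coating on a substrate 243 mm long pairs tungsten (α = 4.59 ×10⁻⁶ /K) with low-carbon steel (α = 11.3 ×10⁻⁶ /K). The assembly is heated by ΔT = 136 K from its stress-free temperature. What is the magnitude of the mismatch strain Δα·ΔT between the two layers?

9.13×10⁻⁴

Δα = |4.59 − 11.3|×10⁻⁶/K = 6.71×10⁻⁶/K.
Mismatch strain = Δα·ΔT = 6.71×10⁻⁶ × 136.0 = 9.13×10⁻⁴.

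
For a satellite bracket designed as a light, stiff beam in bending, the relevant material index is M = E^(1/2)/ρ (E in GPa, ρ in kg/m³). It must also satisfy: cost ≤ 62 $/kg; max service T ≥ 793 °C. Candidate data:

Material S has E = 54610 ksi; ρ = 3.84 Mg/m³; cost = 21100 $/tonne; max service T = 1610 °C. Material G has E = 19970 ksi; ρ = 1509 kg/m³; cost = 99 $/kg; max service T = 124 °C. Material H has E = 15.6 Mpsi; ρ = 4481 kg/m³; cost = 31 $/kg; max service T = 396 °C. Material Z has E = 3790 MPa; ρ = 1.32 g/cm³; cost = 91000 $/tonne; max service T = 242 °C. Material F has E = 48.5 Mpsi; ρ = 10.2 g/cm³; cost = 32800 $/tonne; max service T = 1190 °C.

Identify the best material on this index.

Screen on constraints: cost ≤ 62 $/kg; max service T ≥ 793 °C. Survivors: material S, material F.
After converting to SI:
  material S: E = 376.5 GPa, ρ = 3840 kg/m³
  material F: E = 334.4 GPa, ρ = 10200 kg/m³
  material S: M = 5.05×10⁻³
  material F: M = 1.79×10⁻³
Material S ranks first.

material S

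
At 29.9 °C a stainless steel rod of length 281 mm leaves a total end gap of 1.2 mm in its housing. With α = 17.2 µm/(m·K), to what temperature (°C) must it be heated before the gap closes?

α·L₀·ΔT = 1.2 mm ⇒ ΔT = 1.2 / (17.2×10⁻⁶ × 281.0) = 248.3 K.
T = 29.9 + 248.3 = 278.2 °C.

278 °C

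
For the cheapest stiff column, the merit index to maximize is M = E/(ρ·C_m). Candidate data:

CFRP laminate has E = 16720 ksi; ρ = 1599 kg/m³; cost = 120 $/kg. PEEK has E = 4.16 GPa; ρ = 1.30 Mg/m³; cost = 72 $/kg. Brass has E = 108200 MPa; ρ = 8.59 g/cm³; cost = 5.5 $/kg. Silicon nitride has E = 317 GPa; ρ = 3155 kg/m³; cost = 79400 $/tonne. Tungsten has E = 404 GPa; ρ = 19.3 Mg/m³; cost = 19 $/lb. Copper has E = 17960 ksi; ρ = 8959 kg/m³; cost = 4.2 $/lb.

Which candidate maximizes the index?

After converting to SI:
  CFRP laminate: E = 115.3 GPa, ρ = 1599 kg/m³, cost = 120.0 $/kg
  PEEK: E = 4.160 GPa, ρ = 1300 kg/m³, cost = 72.00 $/kg
  brass: E = 108.2 GPa, ρ = 8590 kg/m³, cost = 5.500 $/kg
  silicon nitride: E = 317.0 GPa, ρ = 3155 kg/m³, cost = 79.40 $/kg
  tungsten: E = 404.0 GPa, ρ = 19300 kg/m³, cost = 41.89 $/kg
  copper: E = 123.8 GPa, ρ = 8959 kg/m³, cost = 9.259 $/kg
  brass: M = 2.29 MN·m per $
  copper: M = 1.49 MN·m per $
  silicon nitride: M = 1.27 MN·m per $
  CFRP laminate: M = 0.601 MN·m per $
  tungsten: M = 0.500 MN·m per $
  PEEK: M = 0.0444 MN·m per $
Brass has the largest M.

brass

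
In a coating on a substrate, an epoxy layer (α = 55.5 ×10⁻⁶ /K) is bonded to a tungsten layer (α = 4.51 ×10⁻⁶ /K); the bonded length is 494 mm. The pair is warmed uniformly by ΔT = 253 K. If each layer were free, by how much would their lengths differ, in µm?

6370 µm

Δα = |55.5 − 4.51|×10⁻⁶/K = 51.0×10⁻⁶/K.
ΔL_mismatch = Δα·L·ΔT = 51.0×10⁻⁶ × 494.0 mm × 253.0 K = 6370 µm.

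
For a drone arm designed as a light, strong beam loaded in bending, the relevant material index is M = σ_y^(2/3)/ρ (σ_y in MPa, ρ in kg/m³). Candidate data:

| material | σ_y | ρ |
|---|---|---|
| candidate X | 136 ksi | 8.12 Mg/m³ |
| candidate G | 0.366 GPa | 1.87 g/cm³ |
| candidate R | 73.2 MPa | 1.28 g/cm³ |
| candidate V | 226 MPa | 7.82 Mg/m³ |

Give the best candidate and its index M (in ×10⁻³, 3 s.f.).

In SI units:
  candidate X: σ_y = 937.7 MPa, ρ = 8120 kg/m³
  candidate G: σ_y = 366.0 MPa, ρ = 1870 kg/m³
  candidate R: σ_y = 73.20 MPa, ρ = 1280 kg/m³
  candidate V: σ_y = 226.0 MPa, ρ = 7820 kg/m³
  candidate G: M = 27.4×10⁻³
  candidate R: M = 13.7×10⁻³
  candidate X: M = 11.8×10⁻³
  candidate V: M = 4.74×10⁻³
Candidate G has the largest M.

candidate G, M = 27.4×10⁻³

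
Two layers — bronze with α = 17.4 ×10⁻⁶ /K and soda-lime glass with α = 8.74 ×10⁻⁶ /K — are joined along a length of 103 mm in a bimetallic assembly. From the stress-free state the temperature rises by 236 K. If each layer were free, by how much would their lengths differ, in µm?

Δα = |17.4 − 8.74|×10⁻⁶/K = 8.66×10⁻⁶/K.
ΔL_mismatch = Δα·L·ΔT = 8.66×10⁻⁶ × 103.0 mm × 236.0 K = 211 µm.

211 µm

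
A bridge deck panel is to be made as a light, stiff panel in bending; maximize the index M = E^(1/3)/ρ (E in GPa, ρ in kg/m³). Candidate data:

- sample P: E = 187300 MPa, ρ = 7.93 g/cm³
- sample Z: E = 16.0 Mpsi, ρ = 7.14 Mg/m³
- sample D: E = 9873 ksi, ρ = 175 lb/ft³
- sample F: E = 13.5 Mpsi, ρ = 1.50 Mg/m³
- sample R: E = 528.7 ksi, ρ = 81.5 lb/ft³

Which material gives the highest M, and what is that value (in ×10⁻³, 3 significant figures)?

sample F, M = 3.02×10⁻³

Normalizing units and computing the index:
  sample P: E = 187.3 GPa, ρ = 7930 kg/m³
  sample Z: E = 110.3 GPa, ρ = 7140 kg/m³
  sample D: E = 68.07 GPa, ρ = 2803 kg/m³
  sample F: E = 93.08 GPa, ρ = 1500 kg/m³
  sample R: E = 3.645 GPa, ρ = 1306 kg/m³
  sample F: M = 3.02×10⁻³
  sample D: M = 1.46×10⁻³
  sample R: M = 1.18×10⁻³
  sample P: M = 0.722×10⁻³
  sample Z: M = 0.672×10⁻³
The maximum is for sample F.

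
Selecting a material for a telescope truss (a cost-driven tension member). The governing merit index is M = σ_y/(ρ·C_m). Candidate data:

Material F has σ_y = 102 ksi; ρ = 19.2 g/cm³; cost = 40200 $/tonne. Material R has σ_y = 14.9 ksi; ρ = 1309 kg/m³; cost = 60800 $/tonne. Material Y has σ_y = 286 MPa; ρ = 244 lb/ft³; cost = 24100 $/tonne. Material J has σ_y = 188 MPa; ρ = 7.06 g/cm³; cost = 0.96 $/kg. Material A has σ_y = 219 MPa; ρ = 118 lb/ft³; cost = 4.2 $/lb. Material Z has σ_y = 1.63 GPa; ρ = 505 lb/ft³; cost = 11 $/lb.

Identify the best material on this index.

In SI units:
  material F: σ_y = 703.3 MPa, ρ = 19200 kg/m³, cost = 40.20 $/kg
  material R: σ_y = 102.7 MPa, ρ = 1309 kg/m³, cost = 60.80 $/kg
  material Y: σ_y = 286.0 MPa, ρ = 3909 kg/m³, cost = 24.10 $/kg
  material J: σ_y = 188.0 MPa, ρ = 7060 kg/m³, cost = 0.9600 $/kg
  material A: σ_y = 219.0 MPa, ρ = 1890 kg/m³, cost = 9.259 $/kg
  material Z: σ_y = 1630 MPa, ρ = 8089 kg/m³, cost = 24.25 $/kg
  material J: M = 27.7 kN·m per $
  material A: M = 12.5 kN·m per $
  material Z: M = 8.31 kN·m per $
  material Y: M = 3.04 kN·m per $
  material R: M = 1.29 kN·m per $
  material F: M = 0.911 kN·m per $
Material J has the largest M.

material J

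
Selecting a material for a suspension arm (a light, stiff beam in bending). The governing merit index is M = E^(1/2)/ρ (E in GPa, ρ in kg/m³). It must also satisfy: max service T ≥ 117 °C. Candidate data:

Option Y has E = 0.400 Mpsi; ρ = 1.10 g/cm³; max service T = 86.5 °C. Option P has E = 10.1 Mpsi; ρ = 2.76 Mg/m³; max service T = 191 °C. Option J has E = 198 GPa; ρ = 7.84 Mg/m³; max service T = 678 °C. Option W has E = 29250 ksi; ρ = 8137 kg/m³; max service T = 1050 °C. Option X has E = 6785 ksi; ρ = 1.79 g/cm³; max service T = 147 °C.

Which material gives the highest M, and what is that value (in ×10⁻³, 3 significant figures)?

option X, M = 3.82×10⁻³

Screen on constraints: max service T ≥ 117 °C. Survivors: option P, option J, option W, option X.
After converting to SI:
  option P: E = 69.64 GPa, ρ = 2760 kg/m³
  option J: E = 198.0 GPa, ρ = 7840 kg/m³
  option W: E = 201.7 GPa, ρ = 8137 kg/m³
  option X: E = 46.78 GPa, ρ = 1790 kg/m³
  option X: M = 3.82×10⁻³
  option P: M = 3.02×10⁻³
  option J: M = 1.79×10⁻³
  option W: M = 1.75×10⁻³
Highest index: option X.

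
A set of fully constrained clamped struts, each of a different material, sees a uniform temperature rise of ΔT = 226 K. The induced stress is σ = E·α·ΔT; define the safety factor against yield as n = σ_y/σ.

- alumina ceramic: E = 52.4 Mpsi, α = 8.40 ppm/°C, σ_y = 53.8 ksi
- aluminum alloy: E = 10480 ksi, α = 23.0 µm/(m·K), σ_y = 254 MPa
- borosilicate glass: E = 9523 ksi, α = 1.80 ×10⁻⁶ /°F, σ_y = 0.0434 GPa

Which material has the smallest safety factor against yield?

With everything in SI (GPa, ×10⁻⁶/K, MPa):
  alumina ceramic: E = 361.3, α = 8.40, σ_y = 370.9 → σ = 686 MPa, n = 0.541
  aluminum alloy: E = 72.26, α = 23.0, σ_y = 254.0 → σ = 376 MPa, n = 0.676
  borosilicate glass: E = 65.66, α = 3.24, σ_y = 43.40 → σ = 48.1 MPa, n = 0.903
The minimum is alumina ceramic at n = 0.541.

alumina ceramic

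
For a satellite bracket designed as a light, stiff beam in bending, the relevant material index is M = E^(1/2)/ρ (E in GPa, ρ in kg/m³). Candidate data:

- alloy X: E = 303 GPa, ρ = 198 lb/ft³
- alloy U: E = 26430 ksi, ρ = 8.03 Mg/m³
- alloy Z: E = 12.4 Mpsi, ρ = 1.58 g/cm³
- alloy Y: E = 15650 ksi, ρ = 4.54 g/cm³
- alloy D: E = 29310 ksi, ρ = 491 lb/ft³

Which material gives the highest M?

Putting every candidate on a common basis:
  alloy X: E = 303.0 GPa, ρ = 3172 kg/m³
  alloy U: E = 182.2 GPa, ρ = 8030 kg/m³
  alloy Z: E = 85.50 GPa, ρ = 1580 kg/m³
  alloy Y: E = 107.9 GPa, ρ = 4540 kg/m³
  alloy D: E = 202.1 GPa, ρ = 7865 kg/m³
  alloy Z: M = 5.85×10⁻³
  alloy X: M = 5.49×10⁻³
  alloy Y: M = 2.29×10⁻³
  alloy D: M = 1.81×10⁻³
  alloy U: M = 1.68×10⁻³
Alloy Z has the largest M.

alloy Z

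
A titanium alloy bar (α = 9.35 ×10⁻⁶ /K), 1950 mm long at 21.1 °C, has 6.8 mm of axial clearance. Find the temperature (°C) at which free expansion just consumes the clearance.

α·L₀·ΔT = 6.8 mm ⇒ ΔT = 6.8 / (9.35×10⁻⁶ × 1950.0) = 373.0 K.
T = 21.1 + 373.0 = 394.1 °C.

394 °C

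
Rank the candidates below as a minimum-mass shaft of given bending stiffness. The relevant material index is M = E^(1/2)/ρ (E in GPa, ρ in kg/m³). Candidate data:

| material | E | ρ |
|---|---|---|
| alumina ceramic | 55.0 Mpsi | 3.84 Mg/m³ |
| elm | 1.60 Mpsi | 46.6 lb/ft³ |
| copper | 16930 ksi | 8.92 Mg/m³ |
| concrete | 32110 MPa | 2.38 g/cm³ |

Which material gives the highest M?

In SI units:
  alumina ceramic: E = 379.2 GPa, ρ = 3840 kg/m³
  elm: E = 11.03 GPa, ρ = 746.5 kg/m³
  copper: E = 116.7 GPa, ρ = 8920 kg/m³
  concrete: E = 32.11 GPa, ρ = 2380 kg/m³
  alumina ceramic: M = 5.07×10⁻³
  elm: M = 4.45×10⁻³
  concrete: M = 2.38×10⁻³
  copper: M = 1.21×10⁻³
Alumina ceramic ranks first.

alumina ceramic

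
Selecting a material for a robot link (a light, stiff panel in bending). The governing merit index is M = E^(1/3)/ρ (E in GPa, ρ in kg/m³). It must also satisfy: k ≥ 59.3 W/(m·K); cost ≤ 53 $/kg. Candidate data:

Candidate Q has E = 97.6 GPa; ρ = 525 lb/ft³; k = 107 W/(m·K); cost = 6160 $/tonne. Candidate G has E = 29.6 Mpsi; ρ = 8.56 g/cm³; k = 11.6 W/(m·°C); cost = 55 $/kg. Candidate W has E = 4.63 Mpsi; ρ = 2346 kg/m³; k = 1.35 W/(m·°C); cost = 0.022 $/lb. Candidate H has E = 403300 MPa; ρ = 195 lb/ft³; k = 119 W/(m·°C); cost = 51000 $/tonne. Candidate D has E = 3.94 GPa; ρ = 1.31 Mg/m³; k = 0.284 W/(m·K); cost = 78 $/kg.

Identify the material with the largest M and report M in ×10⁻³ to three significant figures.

candidate H, M = 2.37×10⁻³

Screen on constraints: k ≥ 59.3 W/(m·K); cost ≤ 53 $/kg. Survivors: candidate Q, candidate H.
Putting every candidate on a common basis:
  candidate Q: E = 97.60 GPa, ρ = 8410 kg/m³
  candidate H: E = 403.3 GPa, ρ = 3124 kg/m³
  candidate H: M = 2.37×10⁻³
  candidate Q: M = 0.547×10⁻³
The maximum is for candidate H.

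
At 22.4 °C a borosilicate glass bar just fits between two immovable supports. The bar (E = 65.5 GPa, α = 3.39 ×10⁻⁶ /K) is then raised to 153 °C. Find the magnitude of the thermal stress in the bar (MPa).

29.0 MPa

ΔT = 130.6 K. Constrained thermal stress σ = E·α·ΔT = 65.50×10³ MPa × 3.39×10⁻⁶ × 130.6 = 29.0 MPa (compressive).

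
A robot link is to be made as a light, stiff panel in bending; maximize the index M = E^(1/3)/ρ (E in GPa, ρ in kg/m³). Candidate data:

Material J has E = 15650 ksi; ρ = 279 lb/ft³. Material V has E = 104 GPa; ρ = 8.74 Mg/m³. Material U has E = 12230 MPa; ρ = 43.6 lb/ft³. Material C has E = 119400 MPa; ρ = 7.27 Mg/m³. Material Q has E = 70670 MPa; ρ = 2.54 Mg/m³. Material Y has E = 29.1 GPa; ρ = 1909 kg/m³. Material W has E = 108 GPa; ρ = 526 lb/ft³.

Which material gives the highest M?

material U

In SI units:
  material J: E = 107.9 GPa, ρ = 4469 kg/m³
  material V: E = 104.0 GPa, ρ = 8740 kg/m³
  material U: E = 12.23 GPa, ρ = 698.4 kg/m³
  material C: E = 119.4 GPa, ρ = 7270 kg/m³
  material Q: E = 70.67 GPa, ρ = 2540 kg/m³
  material Y: E = 29.10 GPa, ρ = 1909 kg/m³
  material W: E = 108.0 GPa, ρ = 8426 kg/m³
  material U: M = 3.30×10⁻³
  material Q: M = 1.63×10⁻³
  material Y: M = 1.61×10⁻³
  material J: M = 1.07×10⁻³
  material C: M = 0.677×10⁻³
  material W: M = 0.565×10⁻³
  material V: M = 0.538×10⁻³
Highest index: material U.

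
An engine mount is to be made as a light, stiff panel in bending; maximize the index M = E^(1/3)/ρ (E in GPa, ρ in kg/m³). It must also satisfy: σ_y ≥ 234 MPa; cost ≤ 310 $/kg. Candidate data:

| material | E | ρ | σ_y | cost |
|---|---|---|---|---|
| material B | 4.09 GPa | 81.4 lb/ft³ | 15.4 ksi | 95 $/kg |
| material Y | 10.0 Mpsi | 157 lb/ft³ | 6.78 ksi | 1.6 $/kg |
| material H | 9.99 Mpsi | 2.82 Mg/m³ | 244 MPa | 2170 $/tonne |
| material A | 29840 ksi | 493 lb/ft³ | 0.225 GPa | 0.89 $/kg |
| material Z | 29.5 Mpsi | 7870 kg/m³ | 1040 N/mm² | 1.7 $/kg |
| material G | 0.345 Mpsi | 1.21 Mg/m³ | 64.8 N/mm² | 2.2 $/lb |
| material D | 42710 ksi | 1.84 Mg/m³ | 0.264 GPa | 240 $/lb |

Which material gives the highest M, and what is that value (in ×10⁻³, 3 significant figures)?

Screen on constraints: σ_y ≥ 234 MPa; cost ≤ 310 $/kg. Survivors: material H, material Z.
In SI units:
  material H: E = 68.88 GPa, ρ = 2820 kg/m³
  material Z: E = 203.4 GPa, ρ = 7870 kg/m³
  material H: M = 1.45×10⁻³
  material Z: M = 0.747×10⁻³
Material H has the largest M.

material H, M = 1.45×10⁻³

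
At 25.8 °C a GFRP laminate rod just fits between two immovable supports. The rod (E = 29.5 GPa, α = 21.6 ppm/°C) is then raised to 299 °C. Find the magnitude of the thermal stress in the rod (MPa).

174 MPa

ΔT = 273.2 K. Constrained thermal stress σ = E·α·ΔT = 29.50×10³ MPa × 21.6×10⁻⁶ × 273.2 = 174 MPa (compressive).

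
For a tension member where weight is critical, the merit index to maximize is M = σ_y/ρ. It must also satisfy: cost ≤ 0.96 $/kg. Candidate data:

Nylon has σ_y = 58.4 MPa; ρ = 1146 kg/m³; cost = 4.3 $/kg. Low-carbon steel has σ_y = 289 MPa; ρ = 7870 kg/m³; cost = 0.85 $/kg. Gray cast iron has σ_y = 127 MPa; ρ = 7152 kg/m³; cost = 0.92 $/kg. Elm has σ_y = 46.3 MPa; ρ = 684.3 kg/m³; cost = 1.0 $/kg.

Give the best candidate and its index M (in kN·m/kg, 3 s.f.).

low-carbon steel, M = 36.7 kN·m/kg

Screen on constraints: cost ≤ 0.96 $/kg. Survivors: low-carbon steel, gray cast iron.
Per-candidate index values:
  low-carbon steel: M = 36.7 kN·m/kg
  gray cast iron: M = 17.8 kN·m/kg
The maximum is for low-carbon steel.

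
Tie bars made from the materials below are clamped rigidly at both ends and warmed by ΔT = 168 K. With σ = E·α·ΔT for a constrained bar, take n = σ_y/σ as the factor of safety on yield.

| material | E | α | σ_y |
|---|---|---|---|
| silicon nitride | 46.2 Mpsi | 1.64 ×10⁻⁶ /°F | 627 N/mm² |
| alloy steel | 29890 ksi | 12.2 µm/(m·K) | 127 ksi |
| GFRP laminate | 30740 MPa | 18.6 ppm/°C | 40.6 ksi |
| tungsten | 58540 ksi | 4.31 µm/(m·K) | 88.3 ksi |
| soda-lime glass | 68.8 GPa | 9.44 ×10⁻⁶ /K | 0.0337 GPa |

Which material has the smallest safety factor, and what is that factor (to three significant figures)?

Per material, after unit conversion:
  silicon nitride: E = 318.5, α = 2.95, σ_y = 627.0 → σ = 158 MPa, n = 3.97
  alloy steel: E = 206.1, α = 12.2, σ_y = 875.6 → σ = 422 MPa, n = 2.07
  GFRP laminate: E = 30.74, α = 18.6, σ_y = 279.9 → σ = 96.1 MPa, n = 2.91
  tungsten: E = 403.6, α = 4.31, σ_y = 608.8 → σ = 292 MPa, n = 2.08
  soda-lime glass: E = 68.80, α = 9.44, σ_y = 33.70 → σ = 109 MPa, n = 0.309
The minimum is soda-lime glass at n = 0.309.

soda-lime glass, n = 0.309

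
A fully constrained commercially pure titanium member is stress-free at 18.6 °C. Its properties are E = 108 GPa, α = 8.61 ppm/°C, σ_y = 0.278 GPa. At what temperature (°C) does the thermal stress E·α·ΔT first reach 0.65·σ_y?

213 °C

σ_y = 0.278 GPa = 278.0 MPa.
E·α·ΔT = 180.7 MPa ⇒ ΔT = 180.7 / (108.0×10³ × 8.61×10⁻⁶) = 194.3 K.
T = 18.6 + 194.3 = 212.9 °C.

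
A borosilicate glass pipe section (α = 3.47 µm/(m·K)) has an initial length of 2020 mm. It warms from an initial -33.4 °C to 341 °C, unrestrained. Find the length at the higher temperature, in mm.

ΔT = 341 − (-33.4) = 374.4 K.
ΔL = α·L₀·ΔT = 3.47×10⁻⁶ × 2020 mm × 374.4 K = 2.62 mm.
L = L₀ + ΔL = 2020 + 2.62 = 2022.6 mm.

2022.6 mm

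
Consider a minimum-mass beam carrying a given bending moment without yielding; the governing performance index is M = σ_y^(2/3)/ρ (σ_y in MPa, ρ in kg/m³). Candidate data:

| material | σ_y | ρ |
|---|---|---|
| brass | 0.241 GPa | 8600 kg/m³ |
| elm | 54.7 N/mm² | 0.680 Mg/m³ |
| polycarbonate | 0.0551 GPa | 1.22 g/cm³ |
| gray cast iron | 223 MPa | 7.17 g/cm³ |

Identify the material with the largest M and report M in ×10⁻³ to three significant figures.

elm, M = 21.2×10⁻³

Putting every candidate on a common basis:
  brass: σ_y = 241.0 MPa, ρ = 8600 kg/m³
  elm: σ_y = 54.70 MPa, ρ = 680.0 kg/m³
  polycarbonate: σ_y = 55.10 MPa, ρ = 1220 kg/m³
  gray cast iron: σ_y = 223.0 MPa, ρ = 7170 kg/m³
  elm: M = 21.2×10⁻³
  polycarbonate: M = 11.9×10⁻³
  gray cast iron: M = 5.13×10⁻³
  brass: M = 4.50×10⁻³
Elm ranks first.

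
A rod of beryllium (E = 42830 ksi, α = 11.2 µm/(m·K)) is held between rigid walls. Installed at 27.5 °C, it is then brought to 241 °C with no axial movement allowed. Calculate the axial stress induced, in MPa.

E = 42830 ksi = 295.3 GPa.
ΔT = 213.5 K. Constrained thermal stress σ = E·α·ΔT = 295.3×10³ MPa × 11.2×10⁻⁶ × 213.5 = 706 MPa (compressive).

706 MPa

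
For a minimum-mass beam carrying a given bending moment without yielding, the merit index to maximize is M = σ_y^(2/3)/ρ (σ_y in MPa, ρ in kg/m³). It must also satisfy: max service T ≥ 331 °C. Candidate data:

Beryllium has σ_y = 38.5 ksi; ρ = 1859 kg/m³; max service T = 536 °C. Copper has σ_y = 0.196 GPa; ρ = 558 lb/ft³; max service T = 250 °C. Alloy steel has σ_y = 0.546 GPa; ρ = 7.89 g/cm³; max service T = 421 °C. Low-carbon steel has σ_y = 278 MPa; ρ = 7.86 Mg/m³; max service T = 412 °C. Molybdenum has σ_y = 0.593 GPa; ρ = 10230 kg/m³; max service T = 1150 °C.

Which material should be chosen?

beryllium

Screen on constraints: max service T ≥ 331 °C. Survivors: beryllium, alloy steel, low-carbon steel, molybdenum.
In SI units:
  beryllium: σ_y = 265.4 MPa, ρ = 1859 kg/m³
  alloy steel: σ_y = 546.0 MPa, ρ = 7890 kg/m³
  low-carbon steel: σ_y = 278.0 MPa, ρ = 7860 kg/m³
  molybdenum: σ_y = 593.0 MPa, ρ = 10230 kg/m³
  beryllium: M = 22.2×10⁻³
  alloy steel: M = 8.47×10⁻³
  molybdenum: M = 6.90×10⁻³
  low-carbon steel: M = 5.42×10⁻³
Highest index: beryllium.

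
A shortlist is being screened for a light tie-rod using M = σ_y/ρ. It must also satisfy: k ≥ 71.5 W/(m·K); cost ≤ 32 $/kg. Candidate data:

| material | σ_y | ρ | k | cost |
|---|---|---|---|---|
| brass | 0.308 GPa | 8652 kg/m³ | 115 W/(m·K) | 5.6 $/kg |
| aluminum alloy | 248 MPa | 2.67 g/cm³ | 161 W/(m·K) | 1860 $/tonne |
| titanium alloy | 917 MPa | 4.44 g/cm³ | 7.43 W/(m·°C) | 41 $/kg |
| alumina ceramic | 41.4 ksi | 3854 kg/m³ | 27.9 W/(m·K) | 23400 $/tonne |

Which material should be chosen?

aluminum alloy

Screen on constraints: k ≥ 71.5 W/(m·K); cost ≤ 32 $/kg. Survivors: brass, aluminum alloy.
In SI units:
  brass: σ_y = 308.0 MPa, ρ = 8652 kg/m³
  aluminum alloy: σ_y = 248.0 MPa, ρ = 2670 kg/m³
  aluminum alloy: M = 92.9 kN·m/kg
  brass: M = 35.6 kN·m/kg
Highest index: aluminum alloy.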